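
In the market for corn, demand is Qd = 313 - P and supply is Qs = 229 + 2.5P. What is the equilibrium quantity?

Q* = 289

Set Qd = Qs: 313 - P = 229 + 2.5P.
84 = 3.5P, so P* = 24.
Q* = 313 − 1(24) = 289.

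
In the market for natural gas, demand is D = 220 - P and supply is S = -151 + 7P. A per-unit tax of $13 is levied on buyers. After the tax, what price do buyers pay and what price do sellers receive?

Pre-tax equilibrium: P* = 46.375, Q* = 173.625.
Tax on buyers shifts demand to D = 220 − 1(P + 13) = 207 - P.
207 - P = -151 + 7P gives seller price Ps = 44.75; buyers pay Pb = 44.75 + 13 = 57.75.
New quantity: Q = 220 − 1(57.75) = 162.25.

Buyers pay $57.75, sellers receive $44.75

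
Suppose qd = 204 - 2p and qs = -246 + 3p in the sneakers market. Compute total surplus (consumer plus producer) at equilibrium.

Total surplus = 240

Equilibrium: 204 - 2p = -246 + 3p gives p* = 90, q* = 24.
Demand choke price: p = 102; supply starts at p = 82.
CS = ½(102 − 90)(24) = 144; PS = ½(90 − 82)(24) = 96.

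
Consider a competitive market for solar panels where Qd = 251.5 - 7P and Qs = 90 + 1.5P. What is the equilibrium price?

Set Qd = Qs: 251.5 - 7P = 90 + 1.5P.
161.5 = 8.5P, so P* = 19.
Q* = 251.5 − 7(19) = 118.5.

P* = 19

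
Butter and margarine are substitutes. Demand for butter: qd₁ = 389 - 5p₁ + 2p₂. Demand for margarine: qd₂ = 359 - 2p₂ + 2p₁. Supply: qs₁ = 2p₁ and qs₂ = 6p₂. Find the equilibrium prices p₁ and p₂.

Market 1: 389 - 5p₁ + 2p₂ = 2p₁ → 7p₁ - 2p₂ = 389.
Market 2: 8p₂ - 2p₁ = 359.
Eliminating p₂: 8×(1) + 2×(2) gives 52p₁ = 3830, so p₁ = 1915/26.
Back-substitute into (2): p₂ = (359 + 2×1915/26) / 8 = 3291/52.

p₁ = 1915/26, p₂ = 3291/52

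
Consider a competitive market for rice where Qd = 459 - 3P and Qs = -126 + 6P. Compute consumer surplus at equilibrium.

Consumer surplus = 11616

Equilibrium: 459 - 3P = -126 + 6P gives P* = 65, Q* = 264.
Demand choke price (Qd = 0): P = 153.
CS = ½(153 − 65)(264) = 11616.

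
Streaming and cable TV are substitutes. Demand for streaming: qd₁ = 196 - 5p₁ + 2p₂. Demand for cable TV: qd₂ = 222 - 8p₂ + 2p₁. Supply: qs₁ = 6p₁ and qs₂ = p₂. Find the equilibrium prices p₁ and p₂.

p₁ = 2208/95, p₂ = 2834/95

Market 1: 196 - 5p₁ + 2p₂ = 6p₁ → 11p₁ - 2p₂ = 196.
Market 2: 9p₂ - 2p₁ = 222.
Eliminating p₂: 9×(1) + 2×(2) gives 95p₁ = 2208, so p₁ = 2208/95.
Back-substitute into (2): p₂ = (222 + 2×2208/95) / 9 = 2834/95.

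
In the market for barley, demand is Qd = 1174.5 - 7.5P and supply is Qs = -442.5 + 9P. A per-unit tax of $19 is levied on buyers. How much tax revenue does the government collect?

Pre-tax equilibrium: P* = 98, Q* = 439.5.
Tax on buyers shifts demand to Qd = 1174.5 − 7.5(P + 19) = 1032 - 7.5P.
1032 - 7.5P = -442.5 + 9P gives seller price Ps = 983/11; buyers pay Pb = 983/11 + 19 = 1192/11.
New quantity: Q = 1174.5 − 7.5(1192/11) = 7959/22.
Revenue = 19 × 7959/22 = 151221/22.

Tax revenue = 151221/22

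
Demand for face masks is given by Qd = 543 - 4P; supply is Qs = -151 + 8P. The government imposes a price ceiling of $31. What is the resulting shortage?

Shortage = 322

Equilibrium price would be P* = 347/6, so the ceiling at 31 binds.
At P = 31: Qd = 543 − 4(31) = 419, Qs = -151 + 8(31) = 97.
Shortage = 419 − 97 = 322.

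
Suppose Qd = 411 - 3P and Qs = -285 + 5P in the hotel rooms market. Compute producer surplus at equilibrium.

Producer surplus = 2250

Equilibrium: 411 - 3P = -285 + 5P gives P* = 87, Q* = 150.
Supply starts at P = 57 (where Qs = 0).
PS = ½(87 − 57)(150) = 2250.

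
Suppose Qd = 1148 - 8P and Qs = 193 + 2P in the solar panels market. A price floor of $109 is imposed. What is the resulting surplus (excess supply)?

Surplus = 135

Equilibrium price would be P* = 95.5, so the floor at 109 binds.
At P = 109: Qd = 276, Qs = 411.
Surplus = 411 − 276 = 135.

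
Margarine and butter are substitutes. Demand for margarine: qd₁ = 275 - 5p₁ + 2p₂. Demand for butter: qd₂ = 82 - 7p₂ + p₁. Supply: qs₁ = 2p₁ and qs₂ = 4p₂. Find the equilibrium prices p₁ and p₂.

p₁ = 42.52, p₂ = 11.32

Market 1: 275 - 5p₁ + 2p₂ = 2p₁ → 7p₁ - 2p₂ = 275.
Market 2: 11p₂ - p₁ = 82.
Eliminating p₂: 11×(1) + 2×(2) gives 75p₁ = 3189, so p₁ = 42.52.
Back-substitute into (2): p₂ = (82 + 1×42.52) / 11 = 11.32.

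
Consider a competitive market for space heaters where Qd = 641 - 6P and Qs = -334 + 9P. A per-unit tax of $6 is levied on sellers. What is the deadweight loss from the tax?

Pre-tax equilibrium: P* = 65, Q* = 251.
Tax on sellers shifts supply to Qs = -334 + 9(P − 6) = -388 + 9P.
641 - 6P = -388 + 9P gives buyer price Pb = 68.6; sellers receive Ps = 68.6 − 6 = 62.6.
New quantity: Q = 641 − 6(68.6) = 229.4.
DWL = ½ × 6 × (251 − 229.4) = 64.8.

Deadweight loss = 64.8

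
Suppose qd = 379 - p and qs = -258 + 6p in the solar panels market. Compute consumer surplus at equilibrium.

Consumer surplus = 41472

Equilibrium: 379 - p = -258 + 6p gives p* = 91, q* = 288.
Demand choke price (qd = 0): p = 379.
CS = ½(379 − 91)(288) = 41472.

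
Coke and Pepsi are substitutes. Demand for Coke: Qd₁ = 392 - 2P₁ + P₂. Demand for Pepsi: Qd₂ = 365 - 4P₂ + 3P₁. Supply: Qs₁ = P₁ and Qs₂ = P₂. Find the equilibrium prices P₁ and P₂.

Market 1: 392 - 2P₁ + P₂ = P₁ → 3P₁ - P₂ = 392.
Market 2: 5P₂ - 3P₁ = 365.
Eliminating P₂: 5×(1) + 1×(2) gives 12P₁ = 2325, so P₁ = 193.75.
Back-substitute into (2): P₂ = (365 + 3×193.75) / 5 = 189.25.

P₁ = 193.75, P₂ = 189.25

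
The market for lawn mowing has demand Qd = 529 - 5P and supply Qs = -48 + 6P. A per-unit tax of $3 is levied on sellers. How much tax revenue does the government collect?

Pre-tax equilibrium: P* = 577/11, Q* = 2934/11.
Tax on sellers shifts supply to Qs = -48 + 6(P − 3) = -66 + 6P.
529 - 5P = -66 + 6P gives buyer price Pb = 595/11; sellers receive Ps = 595/11 − 3 = 562/11.
New quantity: Q = 529 − 5(595/11) = 2844/11.
Revenue = 3 × 2844/11 = 8532/11.

Tax revenue = 8532/11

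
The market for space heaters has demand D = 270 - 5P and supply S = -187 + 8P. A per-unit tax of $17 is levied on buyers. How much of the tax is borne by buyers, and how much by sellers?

Pre-tax equilibrium: P* = 457/13, Q* = 1225/13.
Tax on buyers shifts demand to D = 270 − 5(P + 17) = 185 - 5P.
185 - 5P = -187 + 8P gives seller price Ps = 372/13; buyers pay Pb = 372/13 + 17 = 593/13.
New quantity: Q = 270 − 5(593/13) = 545/13.
Buyer burden = 593/13 − 457/13 = 136/13; seller burden = 457/13 − 372/13 = 85/13.

Buyers bear 136/13, sellers bear 85/13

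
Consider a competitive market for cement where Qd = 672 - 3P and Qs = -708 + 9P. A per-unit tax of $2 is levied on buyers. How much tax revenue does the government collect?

Tax revenue = 645

Pre-tax equilibrium: P* = 115, Q* = 327.
Tax on buyers shifts demand to Qd = 672 − 3(P + 2) = 666 - 3P.
666 - 3P = -708 + 9P gives seller price Ps = 114.5; buyers pay Pb = 114.5 + 2 = 116.5.
New quantity: Q = 672 − 3(116.5) = 322.5.
Revenue = 2 × 322.5 = 645.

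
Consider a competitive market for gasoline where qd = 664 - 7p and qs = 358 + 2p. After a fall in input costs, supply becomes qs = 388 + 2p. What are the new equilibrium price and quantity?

p' = 92/3, q' = 1348/3

Original equilibrium: p* = 34, q* = 426.
New equilibrium: 664 - 7p = 388 + 2p, so 276 = 9p and p' = 92/3; q' = 664 − 7(92/3) = 1348/3.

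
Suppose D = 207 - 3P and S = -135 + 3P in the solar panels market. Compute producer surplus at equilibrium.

Producer surplus = 216

Equilibrium: 207 - 3P = -135 + 3P gives P* = 57, Q* = 36.
Supply starts at P = 45 (where S = 0).
PS = ½(57 − 45)(36) = 216.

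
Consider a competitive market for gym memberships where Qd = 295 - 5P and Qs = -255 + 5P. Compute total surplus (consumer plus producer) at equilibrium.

Total surplus = 80

Equilibrium: 295 - 5P = -255 + 5P gives P* = 55, Q* = 20.
Demand choke price: P = 59; supply starts at P = 51.
CS = ½(59 − 55)(20) = 40; PS = ½(55 − 51)(20) = 40.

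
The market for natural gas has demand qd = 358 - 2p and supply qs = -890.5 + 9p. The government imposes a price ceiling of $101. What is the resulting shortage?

Equilibrium price would be p* = 113.5, so the ceiling at 101 binds.
At p = 101: qd = 358 − 2(101) = 156, qs = -890.5 + 9(101) = 18.5.
Shortage = 156 − 18.5 = 137.5.

Shortage = 137.5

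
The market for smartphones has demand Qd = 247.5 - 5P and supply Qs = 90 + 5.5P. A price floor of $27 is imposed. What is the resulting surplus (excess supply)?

Equilibrium price would be P* = 15, so the floor at 27 binds.
At P = 27: Qd = 112.5, Qs = 238.5.
Surplus = 238.5 − 112.5 = 126.

Surplus = 126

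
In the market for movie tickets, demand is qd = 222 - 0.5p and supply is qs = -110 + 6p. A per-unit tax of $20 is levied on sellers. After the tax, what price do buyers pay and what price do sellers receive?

Buyers pay 904/13, sellers receive 644/13

Pre-tax equilibrium: p* = 664/13, q* = 2554/13.
Tax on sellers shifts supply to qs = -110 + 6(p − 20) = -230 + 6p.
222 - 0.5p = -230 + 6p gives buyer price pb = 904/13; sellers receive ps = 904/13 − 20 = 644/13.
New quantity: q = 222 − 0.5(904/13) = 2434/13.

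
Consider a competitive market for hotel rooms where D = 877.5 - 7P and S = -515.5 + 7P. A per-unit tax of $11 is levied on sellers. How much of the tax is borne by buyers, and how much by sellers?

Pre-tax equilibrium: P* = 99.5, Q* = 181.
Tax on sellers shifts supply to S = -515.5 + 7(P − 11) = -592.5 + 7P.
877.5 - 7P = -592.5 + 7P gives buyer price Pb = 105; sellers receive Ps = 105 − 11 = 94.
New quantity: Q = 877.5 − 7(105) = 142.5.
Buyer burden = 105 − 99.5 = 5.5; seller burden = 99.5 − 94 = 5.5.

Buyers bear $5.5, sellers bear $5.5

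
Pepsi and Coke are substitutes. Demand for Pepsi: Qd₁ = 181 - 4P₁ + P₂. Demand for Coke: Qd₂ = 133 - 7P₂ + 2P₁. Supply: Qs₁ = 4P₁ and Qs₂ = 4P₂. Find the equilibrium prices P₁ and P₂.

Market 1: 181 - 4P₁ + P₂ = 4P₁ → 8P₁ - P₂ = 181.
Market 2: 11P₂ - 2P₁ = 133.
Eliminating P₂: 11×(1) + 1×(2) gives 86P₁ = 2124, so P₁ = 1062/43.
Back-substitute into (2): P₂ = (133 + 2×1062/43) / 11 = 713/43.

P₁ = 1062/43, P₂ = 713/43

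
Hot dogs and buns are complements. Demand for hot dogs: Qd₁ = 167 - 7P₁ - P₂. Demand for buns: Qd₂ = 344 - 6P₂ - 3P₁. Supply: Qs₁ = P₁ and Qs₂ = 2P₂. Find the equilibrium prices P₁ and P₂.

Market 1: 167 - 7P₁ - P₂ = P₁ → 8P₁ + P₂ = 167.
Market 2: 8P₂ + 3P₁ = 344.
Eliminating P₂: 8×(1) − 1×(2) gives 61P₁ = 992, so P₁ = 992/61.
Back-substitute into (2): P₂ = (344 − 3×992/61) / 8 = 2251/61.

P₁ = 992/61, P₂ = 2251/61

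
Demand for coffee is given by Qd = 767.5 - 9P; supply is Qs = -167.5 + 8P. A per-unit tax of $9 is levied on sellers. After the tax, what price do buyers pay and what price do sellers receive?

Buyers pay 1007/17, sellers receive 854/17

Pre-tax equilibrium: P* = 55, Q* = 272.5.
Tax on sellers shifts supply to Qs = -167.5 + 8(P − 9) = -239.5 + 8P.
767.5 - 9P = -239.5 + 8P gives buyer price Pb = 1007/17; sellers receive Ps = 1007/17 − 9 = 854/17.
New quantity: Q = 767.5 − 9(1007/17) = 7969/34.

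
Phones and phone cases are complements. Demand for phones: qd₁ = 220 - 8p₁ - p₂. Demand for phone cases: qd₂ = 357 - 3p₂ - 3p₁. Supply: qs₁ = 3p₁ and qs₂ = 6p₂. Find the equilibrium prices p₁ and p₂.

Market 1: 220 - 8p₁ - p₂ = 3p₁ → 11p₁ + p₂ = 220.
Market 2: 9p₂ + 3p₁ = 357.
Eliminating p₂: 9×(1) − 1×(2) gives 96p₁ = 1623, so p₁ = 16.90625.
Back-substitute into (2): p₂ = (357 − 3×16.90625) / 9 = 34.03125.

p₁ = 16.90625, p₂ = 34.03125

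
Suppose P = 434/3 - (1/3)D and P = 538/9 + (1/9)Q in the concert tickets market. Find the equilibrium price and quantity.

P* = 81, Q* = 191

Set the two price expressions equal: 434/3 - (1/3)Q = 538/9 + (1/9)Q.
764/9 = (4/9)Q, so Q* = 191.
P* = 434/3 − (1/3)(191) = 81.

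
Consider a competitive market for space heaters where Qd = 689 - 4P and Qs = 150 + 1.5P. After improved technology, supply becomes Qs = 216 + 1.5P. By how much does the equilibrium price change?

Original equilibrium: P* = 98, Q* = 297.
New equilibrium: 689 - 4P = 216 + 1.5P, so 473 = 5.5P and P' = 86; Q' = 689 − 4(86) = 345.
Change in price: 86 − 98 = -12.

ΔP = -12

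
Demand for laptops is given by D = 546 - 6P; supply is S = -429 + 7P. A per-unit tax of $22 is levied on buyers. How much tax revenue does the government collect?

Pre-tax equilibrium: P* = 75, Q* = 96.
Tax on buyers shifts demand to D = 546 − 6(P + 22) = 414 - 6P.
414 - 6P = -429 + 7P gives seller price Ps = 843/13; buyers pay Pb = 843/13 + 22 = 1129/13.
New quantity: Q = 546 − 6(1129/13) = 324/13.
Revenue = 22 × 324/13 = 7128/13.

Tax revenue = 7128/13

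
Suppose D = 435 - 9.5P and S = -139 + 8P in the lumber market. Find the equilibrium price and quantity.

Set D = S: 435 - 9.5P = -139 + 8P.
574 = 17.5P, so P* = 32.8.
Q* = 435 − 9.5(32.8) = 123.4.

P* = 32.8, Q* = 123.4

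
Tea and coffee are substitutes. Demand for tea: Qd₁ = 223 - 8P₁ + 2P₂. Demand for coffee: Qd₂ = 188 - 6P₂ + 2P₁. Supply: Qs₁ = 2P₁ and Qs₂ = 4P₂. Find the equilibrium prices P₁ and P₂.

P₁ = 1303/48, P₂ = 1163/48

Market 1: 223 - 8P₁ + 2P₂ = 2P₁ → 10P₁ - 2P₂ = 223.
Market 2: 10P₂ - 2P₁ = 188.
Eliminating P₂: 10×(1) + 2×(2) gives 96P₁ = 2606, so P₁ = 1303/48.
Back-substitute into (2): P₂ = (188 + 2×1303/48) / 10 = 1163/48.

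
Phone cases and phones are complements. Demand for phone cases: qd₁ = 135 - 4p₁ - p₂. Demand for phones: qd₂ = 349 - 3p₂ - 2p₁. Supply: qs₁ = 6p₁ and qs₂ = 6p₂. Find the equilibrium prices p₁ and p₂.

Market 1: 135 - 4p₁ - p₂ = 6p₁ → 10p₁ + p₂ = 135.
Market 2: 9p₂ + 2p₁ = 349.
Eliminating p₂: 9×(1) − 1×(2) gives 88p₁ = 866, so p₁ = 433/44.
Back-substitute into (2): p₂ = (349 − 2×433/44) / 9 = 805/22.

p₁ = 433/44, p₂ = 805/22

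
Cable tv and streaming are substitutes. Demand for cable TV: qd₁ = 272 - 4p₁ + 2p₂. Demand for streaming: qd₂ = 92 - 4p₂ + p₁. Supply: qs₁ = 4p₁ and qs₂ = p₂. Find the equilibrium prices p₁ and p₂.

p₁ = 772/19, p₂ = 504/19

Market 1: 272 - 4p₁ + 2p₂ = 4p₁ → 8p₁ - 2p₂ = 272.
Market 2: 5p₂ - p₁ = 92.
Eliminating p₂: 5×(1) + 2×(2) gives 38p₁ = 1544, so p₁ = 772/19.
Back-substitute into (2): p₂ = (92 + 1×772/19) / 5 = 504/19.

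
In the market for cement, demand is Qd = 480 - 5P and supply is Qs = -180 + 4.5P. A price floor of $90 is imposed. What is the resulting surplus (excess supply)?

Equilibrium price would be P* = 1320/19, so the floor at 90 binds.
At P = 90: Qd = 30, Qs = 225.
Surplus = 225 − 30 = 195.

Surplus = 195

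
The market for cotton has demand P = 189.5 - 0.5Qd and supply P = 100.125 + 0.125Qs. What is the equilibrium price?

P* = 118

Set the two price expressions equal: 189.5 - 0.5Q = 100.125 + 0.125Q.
89.375 = 0.625Q, so Q* = 143.
P* = 189.5 − (0.5)(143) = 118.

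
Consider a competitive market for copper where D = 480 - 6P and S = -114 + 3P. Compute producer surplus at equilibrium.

Producer surplus = 1176

Equilibrium: 480 - 6P = -114 + 3P gives P* = 66, Q* = 84.
Supply starts at P = 38 (where S = 0).
PS = ½(66 − 38)(84) = 1176.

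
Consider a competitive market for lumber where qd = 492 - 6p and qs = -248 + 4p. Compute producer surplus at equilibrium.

Producer surplus = 288

Equilibrium: 492 - 6p = -248 + 4p gives p* = 74, q* = 48.
Supply starts at p = 62 (where qs = 0).
PS = ½(74 − 62)(48) = 288.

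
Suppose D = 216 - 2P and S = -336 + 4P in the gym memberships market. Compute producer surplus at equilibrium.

Producer surplus = 128

Equilibrium: 216 - 2P = -336 + 4P gives P* = 92, Q* = 32.
Supply starts at P = 84 (where S = 0).
PS = ½(92 − 84)(32) = 128.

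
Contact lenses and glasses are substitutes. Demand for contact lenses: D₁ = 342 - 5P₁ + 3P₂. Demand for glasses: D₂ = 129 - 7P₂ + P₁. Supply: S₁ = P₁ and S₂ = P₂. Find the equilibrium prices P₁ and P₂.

Market 1: 342 - 5P₁ + 3P₂ = P₁ → 6P₁ - 3P₂ = 342.
Market 2: 8P₂ - P₁ = 129.
Eliminating P₂: 8×(1) + 3×(2) gives 45P₁ = 3123, so P₁ = 69.4.
Back-substitute into (2): P₂ = (129 + 1×69.4) / 8 = 24.8.

P₁ = 69.4, P₂ = 24.8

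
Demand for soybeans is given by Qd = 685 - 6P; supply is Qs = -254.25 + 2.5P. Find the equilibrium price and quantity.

Set Qd = Qs: 685 - 6P = -254.25 + 2.5P.
939.25 = 8.5P, so P* = 110.5.
Q* = 685 − 6(110.5) = 22.

P* = 110.5, Q* = 22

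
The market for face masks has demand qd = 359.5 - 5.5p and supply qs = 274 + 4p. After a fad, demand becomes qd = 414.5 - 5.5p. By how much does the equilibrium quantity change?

Δq = 440/19

Original equilibrium: p* = 9, q* = 310.
New equilibrium: 414.5 - 5.5p = 274 + 4p, so 140.5 = 9.5p and p' = 281/19; q' = 414.5 − 5.5(281/19) = 6330/19.
Change in quantity: 6330/19 − 310 = 440/19.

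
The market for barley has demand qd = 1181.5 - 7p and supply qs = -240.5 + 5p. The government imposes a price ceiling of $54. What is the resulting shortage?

Equilibrium price would be p* = 118.5, so the ceiling at 54 binds.
At p = 54: qd = 1181.5 − 7(54) = 803.5, qs = -240.5 + 5(54) = 29.5.
Shortage = 803.5 − 29.5 = 774.

Shortage = 774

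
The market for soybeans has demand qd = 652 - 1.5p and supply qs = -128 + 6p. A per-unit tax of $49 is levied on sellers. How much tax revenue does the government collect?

Tax revenue = 21422.8

Pre-tax equilibrium: p* = 104, q* = 496.
Tax on sellers shifts supply to qs = -128 + 6(p − 49) = -422 + 6p.
652 - 1.5p = -422 + 6p gives buyer price pb = 143.2; sellers receive ps = 143.2 − 49 = 94.2.
New quantity: q = 652 − 1.5(143.2) = 437.2.
Revenue = 49 × 437.2 = 21422.8.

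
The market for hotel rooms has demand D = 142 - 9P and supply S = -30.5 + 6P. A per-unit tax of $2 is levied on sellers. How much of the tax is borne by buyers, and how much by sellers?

Pre-tax equilibrium: P* = 11.5, Q* = 38.5.
Tax on sellers shifts supply to S = -30.5 + 6(P − 2) = -42.5 + 6P.
142 - 9P = -42.5 + 6P gives buyer price Pb = 12.3; sellers receive Ps = 12.3 − 2 = 10.3.
New quantity: Q = 142 − 9(12.3) = 31.3.
Buyer burden = 12.3 − 11.5 = 0.8; seller burden = 11.5 − 10.3 = 1.2.

Buyers bear $0.8, sellers bear $1.2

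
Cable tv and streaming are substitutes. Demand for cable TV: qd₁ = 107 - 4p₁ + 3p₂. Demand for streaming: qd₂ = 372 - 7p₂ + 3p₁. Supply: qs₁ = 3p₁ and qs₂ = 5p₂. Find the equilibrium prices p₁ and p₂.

Market 1: 107 - 4p₁ + 3p₂ = 3p₁ → 7p₁ - 3p₂ = 107.
Market 2: 12p₂ - 3p₁ = 372.
Eliminating p₂: 12×(1) + 3×(2) gives 75p₁ = 2400, so p₁ = 32.
Back-substitute into (2): p₂ = (372 + 3×32) / 12 = 39.

p₁ = 32, p₂ = 39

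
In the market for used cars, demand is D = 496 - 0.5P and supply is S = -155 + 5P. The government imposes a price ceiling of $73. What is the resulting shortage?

Equilibrium price would be P* = 1302/11, so the ceiling at 73 binds.
At P = 73: D = 496 − 0.5(73) = 459.5, S = -155 + 5(73) = 210.
Shortage = 459.5 − 210 = 249.5.

Shortage = 249.5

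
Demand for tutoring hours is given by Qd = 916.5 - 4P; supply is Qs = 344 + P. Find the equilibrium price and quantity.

P* = 114.5, Q* = 458.5

Set Qd = Qs: 916.5 - 4P = 344 + P.
572.5 = 5P, so P* = 114.5.
Q* = 916.5 − 4(114.5) = 458.5.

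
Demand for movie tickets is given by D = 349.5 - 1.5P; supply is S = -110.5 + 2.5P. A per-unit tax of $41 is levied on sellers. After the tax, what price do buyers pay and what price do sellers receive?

Pre-tax equilibrium: P* = 115, Q* = 177.
Tax on sellers shifts supply to S = -110.5 + 2.5(P − 41) = -213 + 2.5P.
349.5 - 1.5P = -213 + 2.5P gives buyer price Pb = 140.625; sellers receive Ps = 140.625 − 41 = 99.625.
New quantity: Q = 349.5 − 1.5(140.625) = 138.5625.

Buyers pay $140.625, sellers receive $99.625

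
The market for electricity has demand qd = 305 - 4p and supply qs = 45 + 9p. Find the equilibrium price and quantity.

Set qd = qs: 305 - 4p = 45 + 9p.
260 = 13p, so p* = 20.
q* = 305 − 4(20) = 225.

p* = 20, q* = 225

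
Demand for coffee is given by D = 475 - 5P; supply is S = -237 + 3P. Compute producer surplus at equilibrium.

Equilibrium: 475 - 5P = -237 + 3P gives P* = 89, Q* = 30.
Supply starts at P = 79 (where S = 0).
PS = ½(89 − 79)(30) = 150.

Producer surplus = 150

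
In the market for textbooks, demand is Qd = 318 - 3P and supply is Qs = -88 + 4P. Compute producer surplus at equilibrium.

Producer surplus = 2592

Equilibrium: 318 - 3P = -88 + 4P gives P* = 58, Q* = 144.
Supply starts at P = 22 (where Qs = 0).
PS = ½(58 − 22)(144) = 2592.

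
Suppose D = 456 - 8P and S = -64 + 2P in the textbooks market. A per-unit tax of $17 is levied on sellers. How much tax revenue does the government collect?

Tax revenue = 217.6

Pre-tax equilibrium: P* = 52, Q* = 40.
Tax on sellers shifts supply to S = -64 + 2(P − 17) = -98 + 2P.
456 - 8P = -98 + 2P gives buyer price Pb = 55.4; sellers receive Ps = 55.4 − 17 = 38.4.
New quantity: Q = 456 − 8(55.4) = 12.8.
Revenue = 17 × 12.8 = 217.6.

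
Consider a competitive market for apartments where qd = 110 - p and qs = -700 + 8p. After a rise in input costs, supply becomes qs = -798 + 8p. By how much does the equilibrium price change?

Δp = 98/9

Original equilibrium: p* = 90, q* = 20.
New equilibrium: 110 - p = -798 + 8p, so 908 = 9p and p' = 908/9; q' = 110 − 1(908/9) = 82/9.
Change in price: 908/9 − 90 = 98/9.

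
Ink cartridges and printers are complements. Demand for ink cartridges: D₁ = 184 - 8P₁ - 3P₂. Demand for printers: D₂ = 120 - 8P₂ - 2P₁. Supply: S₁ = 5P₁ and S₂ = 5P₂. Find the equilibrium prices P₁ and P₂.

Market 1: 184 - 8P₁ - 3P₂ = 5P₁ → 13P₁ + 3P₂ = 184.
Market 2: 13P₂ + 2P₁ = 120.
Eliminating P₂: 13×(1) − 3×(2) gives 163P₁ = 2032, so P₁ = 2032/163.
Back-substitute into (2): P₂ = (120 − 2×2032/163) / 13 = 1192/163.

P₁ = 2032/163, P₂ = 1192/163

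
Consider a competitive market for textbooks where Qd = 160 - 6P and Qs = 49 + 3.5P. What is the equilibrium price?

P* = 222/19

Set Qd = Qs: 160 - 6P = 49 + 3.5P.
111 = 9.5P, so P* = 222/19.
Q* = 160 − 6(222/19) = 1708/19.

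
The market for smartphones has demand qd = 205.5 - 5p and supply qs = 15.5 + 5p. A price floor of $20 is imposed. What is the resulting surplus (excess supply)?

Equilibrium price would be p* = 19, so the floor at 20 binds.
At p = 20: qd = 105.5, qs = 115.5.
Surplus = 115.5 − 105.5 = 10.

Surplus = 10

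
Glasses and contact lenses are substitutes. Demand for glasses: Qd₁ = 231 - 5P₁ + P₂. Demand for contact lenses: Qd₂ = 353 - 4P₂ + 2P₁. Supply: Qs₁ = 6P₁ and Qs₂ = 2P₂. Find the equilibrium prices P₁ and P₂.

P₁ = 27.171875, P₂ = 67.890625

Market 1: 231 - 5P₁ + P₂ = 6P₁ → 11P₁ - P₂ = 231.
Market 2: 6P₂ - 2P₁ = 353.
Eliminating P₂: 6×(1) + 1×(2) gives 64P₁ = 1739, so P₁ = 27.171875.
Back-substitute into (2): P₂ = (353 + 2×27.171875) / 6 = 67.890625.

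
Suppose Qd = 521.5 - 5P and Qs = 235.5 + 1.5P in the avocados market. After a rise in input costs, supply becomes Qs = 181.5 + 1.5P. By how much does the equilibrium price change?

Original equilibrium: P* = 44, Q* = 301.5.
New equilibrium: 521.5 - 5P = 181.5 + 1.5P, so 340 = 6.5P and P' = 680/13; Q' = 521.5 − 5(680/13) = 6759/26.
Change in price: 680/13 − 44 = 108/13.

ΔP = 108/13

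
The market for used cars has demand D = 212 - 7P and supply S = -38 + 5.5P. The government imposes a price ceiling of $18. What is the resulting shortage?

Shortage = 25

Equilibrium price would be P* = 20, so the ceiling at 18 binds.
At P = 18: D = 212 − 7(18) = 86, S = -38 + 5.5(18) = 61.
Shortage = 86 − 61 = 25.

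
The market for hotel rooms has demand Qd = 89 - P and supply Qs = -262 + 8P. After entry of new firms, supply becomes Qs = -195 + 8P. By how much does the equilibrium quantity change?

Original equilibrium: P* = 39, Q* = 50.
New equilibrium: 89 - P = -195 + 8P, so 284 = 9P and P' = 284/9; Q' = 89 − 1(284/9) = 517/9.
Change in quantity: 517/9 − 50 = 67/9.

ΔQ = 67/9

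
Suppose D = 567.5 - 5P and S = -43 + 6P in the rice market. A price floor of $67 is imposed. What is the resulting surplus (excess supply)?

Surplus = 126.5

Equilibrium price would be P* = 55.5, so the floor at 67 binds.
At P = 67: D = 232.5, S = 359.
Surplus = 359 − 232.5 = 126.5.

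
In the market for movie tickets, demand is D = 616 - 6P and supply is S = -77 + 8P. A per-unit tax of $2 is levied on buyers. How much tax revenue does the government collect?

Pre-tax equilibrium: P* = 49.5, Q* = 319.
Tax on buyers shifts demand to D = 616 − 6(P + 2) = 604 - 6P.
604 - 6P = -77 + 8P gives seller price Ps = 681/14; buyers pay Pb = 681/14 + 2 = 709/14.
New quantity: Q = 616 − 6(709/14) = 2185/7.
Revenue = 2 × 2185/7 = 4370/7.

Tax revenue = 4370/7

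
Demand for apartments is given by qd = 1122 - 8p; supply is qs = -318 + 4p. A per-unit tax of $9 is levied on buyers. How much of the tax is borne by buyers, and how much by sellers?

Pre-tax equilibrium: p* = 120, q* = 162.
Tax on buyers shifts demand to qd = 1122 − 8(p + 9) = 1050 - 8p.
1050 - 8p = -318 + 4p gives seller price ps = 114; buyers pay pb = 114 + 9 = 123.
New quantity: q = 1122 − 8(123) = 138.
Buyer burden = 123 − 120 = 3; seller burden = 120 − 114 = 6.

Buyers bear $3, sellers bear $6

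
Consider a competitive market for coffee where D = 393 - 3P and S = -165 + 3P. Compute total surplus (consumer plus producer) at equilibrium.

Total surplus = 4332

Equilibrium: 393 - 3P = -165 + 3P gives P* = 93, Q* = 114.
Demand choke price: P = 131; supply starts at P = 55.
CS = ½(131 − 93)(114) = 2166; PS = ½(93 − 55)(114) = 2166.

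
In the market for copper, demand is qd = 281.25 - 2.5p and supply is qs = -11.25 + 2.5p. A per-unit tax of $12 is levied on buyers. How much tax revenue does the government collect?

Pre-tax equilibrium: p* = 58.5, q* = 135.
Tax on buyers shifts demand to qd = 281.25 − 2.5(p + 12) = 251.25 - 2.5p.
251.25 - 2.5p = -11.25 + 2.5p gives seller price ps = 52.5; buyers pay pb = 52.5 + 12 = 64.5.
New quantity: q = 281.25 − 2.5(64.5) = 120.
Revenue = 12 × 120 = 1440.

Tax revenue = 1440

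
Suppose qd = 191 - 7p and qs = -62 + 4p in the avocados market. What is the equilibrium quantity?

Set qd = qs: 191 - 7p = -62 + 4p.
253 = 11p, so p* = 23.
q* = 191 − 7(23) = 30.

q* = 30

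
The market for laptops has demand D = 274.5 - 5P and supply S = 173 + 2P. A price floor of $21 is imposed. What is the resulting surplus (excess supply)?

Surplus = 45.5

Equilibrium price would be P* = 14.5, so the floor at 21 binds.
At P = 21: D = 169.5, S = 215.
Surplus = 215 − 169.5 = 45.5.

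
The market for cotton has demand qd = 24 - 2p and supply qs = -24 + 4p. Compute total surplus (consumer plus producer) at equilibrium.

Equilibrium: 24 - 2p = -24 + 4p gives p* = 8, q* = 8.
Demand choke price: p = 12; supply starts at p = 6.
CS = ½(12 − 8)(8) = 16; PS = ½(8 − 6)(8) = 8.

Total surplus = 24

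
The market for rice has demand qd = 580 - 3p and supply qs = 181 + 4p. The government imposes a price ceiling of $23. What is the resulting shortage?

Equilibrium price would be p* = 57, so the ceiling at 23 binds.
At p = 23: qd = 580 − 3(23) = 511, qs = 181 + 4(23) = 273.
Shortage = 511 − 273 = 238.

Shortage = 238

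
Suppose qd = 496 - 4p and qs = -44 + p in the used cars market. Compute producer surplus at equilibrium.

Equilibrium: 496 - 4p = -44 + p gives p* = 108, q* = 64.
Supply starts at p = 44 (where qs = 0).
PS = ½(108 − 44)(64) = 2048.

Producer surplus = 2048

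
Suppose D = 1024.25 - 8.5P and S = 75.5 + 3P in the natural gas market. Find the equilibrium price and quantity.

P* = 82.5, Q* = 323

Set D = S: 1024.25 - 8.5P = 75.5 + 3P.
948.75 = 11.5P, so P* = 82.5.
Q* = 1024.25 − 8.5(82.5) = 323.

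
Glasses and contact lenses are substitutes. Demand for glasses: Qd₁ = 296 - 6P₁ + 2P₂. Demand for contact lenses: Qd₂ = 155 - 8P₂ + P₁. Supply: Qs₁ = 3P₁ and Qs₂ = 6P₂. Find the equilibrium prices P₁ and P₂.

P₁ = 2227/62, P₂ = 1691/124

Market 1: 296 - 6P₁ + 2P₂ = 3P₁ → 9P₁ - 2P₂ = 296.
Market 2: 14P₂ - P₁ = 155.
Eliminating P₂: 14×(1) + 2×(2) gives 124P₁ = 4454, so P₁ = 2227/62.
Back-substitute into (2): P₂ = (155 + 1×2227/62) / 14 = 1691/124.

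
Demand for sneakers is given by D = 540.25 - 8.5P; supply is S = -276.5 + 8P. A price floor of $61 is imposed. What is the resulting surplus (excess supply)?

Equilibrium price would be P* = 49.5, so the floor at 61 binds.
At P = 61: D = 21.75, S = 211.5.
Surplus = 211.5 − 21.75 = 189.75.

Surplus = 189.75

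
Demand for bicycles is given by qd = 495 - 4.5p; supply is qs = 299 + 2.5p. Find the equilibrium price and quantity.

Set qd = qs: 495 - 4.5p = 299 + 2.5p.
196 = 7p, so p* = 28.
q* = 495 − 4.5(28) = 369.

p* = 28, q* = 369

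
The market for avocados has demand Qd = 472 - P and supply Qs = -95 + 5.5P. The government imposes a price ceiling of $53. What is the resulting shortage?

Shortage = 222.5

Equilibrium price would be P* = 1134/13, so the ceiling at 53 binds.
At P = 53: Qd = 472 − 1(53) = 419, Qs = -95 + 5.5(53) = 196.5.
Shortage = 419 − 196.5 = 222.5.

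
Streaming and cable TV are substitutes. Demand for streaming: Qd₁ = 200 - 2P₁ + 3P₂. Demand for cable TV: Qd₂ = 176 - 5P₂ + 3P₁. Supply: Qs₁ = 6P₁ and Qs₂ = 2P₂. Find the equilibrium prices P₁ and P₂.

Market 1: 200 - 2P₁ + 3P₂ = 6P₁ → 8P₁ - 3P₂ = 200.
Market 2: 7P₂ - 3P₁ = 176.
Eliminating P₂: 7×(1) + 3×(2) gives 47P₁ = 1928, so P₁ = 1928/47.
Back-substitute into (2): P₂ = (176 + 3×1928/47) / 7 = 2008/47.

P₁ = 1928/47, P₂ = 2008/47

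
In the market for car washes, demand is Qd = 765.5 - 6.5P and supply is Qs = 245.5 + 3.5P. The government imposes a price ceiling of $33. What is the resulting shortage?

Shortage = 190

Equilibrium price would be P* = 52, so the ceiling at 33 binds.
At P = 33: Qd = 765.5 − 6.5(33) = 551, Qs = 245.5 + 3.5(33) = 361.
Shortage = 551 − 361 = 190.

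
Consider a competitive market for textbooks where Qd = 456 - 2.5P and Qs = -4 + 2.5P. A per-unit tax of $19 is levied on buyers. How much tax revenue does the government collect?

Tax revenue = 3842.75

Pre-tax equilibrium: P* = 92, Q* = 226.
Tax on buyers shifts demand to Qd = 456 − 2.5(P + 19) = 408.5 - 2.5P.
408.5 - 2.5P = -4 + 2.5P gives seller price Ps = 82.5; buyers pay Pb = 82.5 + 19 = 101.5.
New quantity: Q = 456 − 2.5(101.5) = 202.25.
Revenue = 19 × 202.25 = 3842.75.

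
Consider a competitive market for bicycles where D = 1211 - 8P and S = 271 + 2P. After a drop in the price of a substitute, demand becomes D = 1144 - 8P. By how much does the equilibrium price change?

ΔP = -6.7

Original equilibrium: P* = 94, Q* = 459.
New equilibrium: 1144 - 8P = 271 + 2P, so 873 = 10P and P' = 87.3; Q' = 1144 − 8(87.3) = 445.6.
Change in price: 87.3 − 94 = -6.7.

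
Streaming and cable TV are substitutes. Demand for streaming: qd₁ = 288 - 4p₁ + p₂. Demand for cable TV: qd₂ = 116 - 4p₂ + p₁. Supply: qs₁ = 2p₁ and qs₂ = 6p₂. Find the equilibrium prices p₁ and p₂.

p₁ = 2996/59, p₂ = 984/59

Market 1: 288 - 4p₁ + p₂ = 2p₁ → 6p₁ - p₂ = 288.
Market 2: 10p₂ - p₁ = 116.
Eliminating p₂: 10×(1) + 1×(2) gives 59p₁ = 2996, so p₁ = 2996/59.
Back-substitute into (2): p₂ = (116 + 1×2996/59) / 10 = 984/59.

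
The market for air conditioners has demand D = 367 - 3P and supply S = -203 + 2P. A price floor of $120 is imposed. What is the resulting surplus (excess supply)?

Surplus = 30

Equilibrium price would be P* = 114, so the floor at 120 binds.
At P = 120: D = 7, S = 37.
Surplus = 37 − 7 = 30.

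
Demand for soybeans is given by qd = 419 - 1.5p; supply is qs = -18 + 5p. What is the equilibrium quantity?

Set qd = qs: 419 - 1.5p = -18 + 5p.
437 = 6.5p, so p* = 874/13.
q* = 419 − 1.5(874/13) = 4136/13.

q* = 4136/13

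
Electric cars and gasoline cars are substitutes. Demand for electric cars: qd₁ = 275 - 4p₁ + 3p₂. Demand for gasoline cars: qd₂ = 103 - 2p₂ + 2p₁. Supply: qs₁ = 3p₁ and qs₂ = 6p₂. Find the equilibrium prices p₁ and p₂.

Market 1: 275 - 4p₁ + 3p₂ = 3p₁ → 7p₁ - 3p₂ = 275.
Market 2: 8p₂ - 2p₁ = 103.
Eliminating p₂: 8×(1) + 3×(2) gives 50p₁ = 2509, so p₁ = 50.18.
Back-substitute into (2): p₂ = (103 + 2×50.18) / 8 = 25.42.

p₁ = 50.18, p₂ = 25.42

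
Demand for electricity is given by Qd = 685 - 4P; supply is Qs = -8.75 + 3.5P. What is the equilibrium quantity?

Q* = 315

Set Qd = Qs: 685 - 4P = -8.75 + 3.5P.
693.75 = 7.5P, so P* = 92.5.
Q* = 685 − 4(92.5) = 315.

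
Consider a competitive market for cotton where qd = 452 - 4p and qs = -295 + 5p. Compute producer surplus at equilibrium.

Equilibrium: 452 - 4p = -295 + 5p gives p* = 83, q* = 120.
Supply starts at p = 59 (where qs = 0).
PS = ½(83 − 59)(120) = 1440.

Producer surplus = 1440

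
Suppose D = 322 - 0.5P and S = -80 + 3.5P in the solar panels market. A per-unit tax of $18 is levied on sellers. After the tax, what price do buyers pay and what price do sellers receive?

Buyers pay $116.25, sellers receive $98.25

Pre-tax equilibrium: P* = 100.5, Q* = 271.75.
Tax on sellers shifts supply to S = -80 + 3.5(P − 18) = -143 + 3.5P.
322 - 0.5P = -143 + 3.5P gives buyer price Pb = 116.25; sellers receive Ps = 116.25 − 18 = 98.25.
New quantity: Q = 322 − 0.5(116.25) = 263.875.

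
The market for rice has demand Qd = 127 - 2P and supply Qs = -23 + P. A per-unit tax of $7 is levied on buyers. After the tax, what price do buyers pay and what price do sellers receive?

Pre-tax equilibrium: P* = 50, Q* = 27.
Tax on buyers shifts demand to Qd = 127 − 2(P + 7) = 113 - 2P.
113 - 2P = -23 + P gives seller price Ps = 136/3; buyers pay Pb = 136/3 + 7 = 157/3.
New quantity: Q = 127 − 2(157/3) = 67/3.

Buyers pay 157/3, sellers receive 136/3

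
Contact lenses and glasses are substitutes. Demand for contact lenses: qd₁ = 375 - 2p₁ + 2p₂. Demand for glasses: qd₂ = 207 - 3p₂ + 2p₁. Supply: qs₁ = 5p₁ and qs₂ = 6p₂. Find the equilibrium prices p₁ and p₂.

Market 1: 375 - 2p₁ + 2p₂ = 5p₁ → 7p₁ - 2p₂ = 375.
Market 2: 9p₂ - 2p₁ = 207.
Eliminating p₂: 9×(1) + 2×(2) gives 59p₁ = 3789, so p₁ = 3789/59.
Back-substitute into (2): p₂ = (207 + 2×3789/59) / 9 = 2199/59.

p₁ = 3789/59, p₂ = 2199/59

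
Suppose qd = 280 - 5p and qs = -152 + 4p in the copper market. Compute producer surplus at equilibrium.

Equilibrium: 280 - 5p = -152 + 4p gives p* = 48, q* = 40.
Supply starts at p = 38 (where qs = 0).
PS = ½(48 − 38)(40) = 200.

Producer surplus = 200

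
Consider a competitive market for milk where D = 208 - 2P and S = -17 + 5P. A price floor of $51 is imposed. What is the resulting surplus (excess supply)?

Equilibrium price would be P* = 225/7, so the floor at 51 binds.
At P = 51: D = 106, S = 238.
Surplus = 238 − 106 = 132.

Surplus = 132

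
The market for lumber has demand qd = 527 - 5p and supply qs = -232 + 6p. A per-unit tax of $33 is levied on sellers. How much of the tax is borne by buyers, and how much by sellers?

Pre-tax equilibrium: p* = 69, q* = 182.
Tax on sellers shifts supply to qs = -232 + 6(p − 33) = -430 + 6p.
527 - 5p = -430 + 6p gives buyer price pb = 87; sellers receive ps = 87 − 33 = 54.
New quantity: q = 527 − 5(87) = 92.
Buyer burden = 87 − 69 = 18; seller burden = 69 − 54 = 15.

Buyers bear $18, sellers bear $15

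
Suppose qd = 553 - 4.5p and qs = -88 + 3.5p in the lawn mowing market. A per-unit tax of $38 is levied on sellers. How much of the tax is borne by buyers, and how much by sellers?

Pre-tax equilibrium: p* = 80.125, q* = 192.4375.
Tax on sellers shifts supply to qs = -88 + 3.5(p − 38) = -221 + 3.5p.
553 - 4.5p = -221 + 3.5p gives buyer price pb = 96.75; sellers receive ps = 96.75 − 38 = 58.75.
New quantity: q = 553 − 4.5(96.75) = 117.625.
Buyer burden = 96.75 − 80.125 = 16.625; seller burden = 80.125 − 58.75 = 21.375.

Buyers bear $16.625, sellers bear $21.375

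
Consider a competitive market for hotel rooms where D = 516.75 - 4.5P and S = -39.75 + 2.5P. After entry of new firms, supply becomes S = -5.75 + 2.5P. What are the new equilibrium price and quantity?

P' = 1045/14, Q' = 1266/7

Original equilibrium: P* = 79.5, Q* = 159.
New equilibrium: 516.75 - 4.5P = -5.75 + 2.5P, so 522.5 = 7P and P' = 1045/14; Q' = 516.75 − 4.5(1045/14) = 1266/7.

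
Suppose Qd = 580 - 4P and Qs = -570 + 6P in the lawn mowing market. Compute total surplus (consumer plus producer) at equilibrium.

Equilibrium: 580 - 4P = -570 + 6P gives P* = 115, Q* = 120.
Demand choke price: P = 145; supply starts at P = 95.
CS = ½(145 − 115)(120) = 1800; PS = ½(115 − 95)(120) = 1200.

Total surplus = 3000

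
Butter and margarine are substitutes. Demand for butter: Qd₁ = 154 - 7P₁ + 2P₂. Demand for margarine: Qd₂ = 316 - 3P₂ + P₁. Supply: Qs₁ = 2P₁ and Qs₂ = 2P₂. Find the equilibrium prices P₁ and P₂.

P₁ = 1402/43, P₂ = 2998/43

Market 1: 154 - 7P₁ + 2P₂ = 2P₁ → 9P₁ - 2P₂ = 154.
Market 2: 5P₂ - P₁ = 316.
Eliminating P₂: 5×(1) + 2×(2) gives 43P₁ = 1402, so P₁ = 1402/43.
Back-substitute into (2): P₂ = (316 + 1×1402/43) / 5 = 2998/43.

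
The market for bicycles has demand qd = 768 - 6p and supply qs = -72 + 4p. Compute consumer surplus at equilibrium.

Equilibrium: 768 - 6p = -72 + 4p gives p* = 84, q* = 264.
Demand choke price (qd = 0): p = 128.
CS = ½(128 − 84)(264) = 5808.

Consumer surplus = 5808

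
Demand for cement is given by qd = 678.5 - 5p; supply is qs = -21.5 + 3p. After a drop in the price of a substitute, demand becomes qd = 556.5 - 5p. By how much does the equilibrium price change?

Δp = -15.25

Original equilibrium: p* = 87.5, q* = 241.
New equilibrium: 556.5 - 5p = -21.5 + 3p, so 578 = 8p and p' = 72.25; q' = 556.5 − 5(72.25) = 195.25.
Change in price: 72.25 − 87.5 = -15.25.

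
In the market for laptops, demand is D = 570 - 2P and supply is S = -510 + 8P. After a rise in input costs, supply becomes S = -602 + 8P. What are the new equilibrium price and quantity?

Original equilibrium: P* = 108, Q* = 354.
New equilibrium: 570 - 2P = -602 + 8P, so 1172 = 10P and P' = 117.2; Q' = 570 − 2(117.2) = 335.6.

P' = 117.2, Q' = 335.6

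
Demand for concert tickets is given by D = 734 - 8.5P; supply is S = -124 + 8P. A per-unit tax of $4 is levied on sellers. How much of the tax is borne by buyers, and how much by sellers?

Pre-tax equilibrium: P* = 52, Q* = 292.
Tax on sellers shifts supply to S = -124 + 8(P − 4) = -156 + 8P.
734 - 8.5P = -156 + 8P gives buyer price Pb = 1780/33; sellers receive Ps = 1780/33 − 4 = 1648/33.
New quantity: Q = 734 − 8.5(1780/33) = 9092/33.
Buyer burden = 1780/33 − 52 = 64/33; seller burden = 52 − 1648/33 = 68/33.

Buyers bear 64/33, sellers bear 68/33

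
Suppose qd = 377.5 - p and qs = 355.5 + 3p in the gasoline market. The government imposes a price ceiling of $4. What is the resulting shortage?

Equilibrium price would be p* = 5.5, so the ceiling at 4 binds.
At p = 4: qd = 377.5 − 1(4) = 373.5, qs = 355.5 + 3(4) = 367.5.
Shortage = 373.5 − 367.5 = 6.

Shortage = 6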